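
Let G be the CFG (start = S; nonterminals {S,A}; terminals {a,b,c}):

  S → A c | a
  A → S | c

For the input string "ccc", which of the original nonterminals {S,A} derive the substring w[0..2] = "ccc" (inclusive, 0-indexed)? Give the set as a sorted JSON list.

CNF form of G:
  S -> A T0 | a
  A -> A T0 | a | c
  T0 -> c

CYK table (by increasing span) (cells [i..j] with 0 ≤ i ≤ j ≤ 2 only):
  cell(0,0) c: {A,T0}  orig:{A}
  cell(1,1) c: {A,T0}  orig:{A}
  cell(2,2) c: {A,T0}  orig:{A}
  cell(0,1) cc: {A,S}
  cell(1,2) cc: {A,S}
  cell(0,2) ccc: {A,S}

Original NTs in T[0,2] deriving "ccc": ["A", "S"]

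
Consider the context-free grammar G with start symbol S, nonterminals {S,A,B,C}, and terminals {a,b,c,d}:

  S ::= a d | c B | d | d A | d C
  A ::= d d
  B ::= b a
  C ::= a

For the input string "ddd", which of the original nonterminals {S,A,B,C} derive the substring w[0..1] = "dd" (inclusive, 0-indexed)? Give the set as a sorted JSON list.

CNF form of G:
  S -> T0 A | T0 C | T2 T0 | T3 B | d
  A -> T0 T0
  B -> T1 T2
  C -> a
  T0 -> d
  T1 -> b
  T2 -> a
  T3 -> c

Fill CYK table bottom-up, restricted to cells inside w[0..1]:
  cell(0,0) d: {S,T0}  orig:{S}
  cell(1,1) d: {S,T0}  orig:{S}
  cell(0,1) dd: {A}

Original NTs in T[0,1] deriving "dd": ["A"]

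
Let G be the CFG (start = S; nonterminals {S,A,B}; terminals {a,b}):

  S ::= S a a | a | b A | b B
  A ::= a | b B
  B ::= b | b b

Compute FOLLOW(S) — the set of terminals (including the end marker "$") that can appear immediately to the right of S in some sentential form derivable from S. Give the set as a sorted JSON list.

Compute FIRST by fixpoint:
pass 1:
  A via A→a: +{a}
  A via A→b B: +{b}
  B via B→b: +{b}
  S via S→a: +{a}
  S via S→b A: +{b}
  FIRST(S)={a,b}  FIRST(A)={a,b}  FIRST(B)={b}
pass 2: — fixpoint
  FIRST(S)={a,b}  FIRST(A)={a,b}  FIRST(B)={b}

FOLLOW iteration:
initialize: $ ∈ FOLLOW(S)
pass 1:
  S→S a a: FOLLOW(S) ⊇ FIRST(a) = {a}; new: +{a}
  S→b A: FOLLOW(A) ⊇ FOLLOW(S) ⊇ {$,a}; new: +{$,a}
  S→b B: FOLLOW(B) ⊇ FOLLOW(S) ⊇ {$,a}; new: +{$,a}
  FOLLOW(S)={$,a}  FOLLOW(A)={$,a}  FOLLOW(B)={$,a}
pass 2: done
  FOLLOW(S)={$,a}  FOLLOW(A)={$,a}  FOLLOW(B)={$,a}

FOLLOW(S) = ["$", "a"]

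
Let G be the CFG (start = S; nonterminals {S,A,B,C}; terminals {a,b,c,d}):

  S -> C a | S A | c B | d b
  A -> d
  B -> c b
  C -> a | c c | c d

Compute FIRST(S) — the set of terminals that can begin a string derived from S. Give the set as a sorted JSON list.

FIRST iteration:
iter 1:
  A via A→d: +{d}
  B via B→c b: +{c}
  C via C→a: +{a}
  C via C→c c: +{c}
  S via S→C a: +{a,c}
  S via S→d b: +{d}
  FIRST(S)={a,c,d}  FIRST(A)={d}  FIRST(B)={c}  FIRST(C)={a,c}
iter 2: — fixpoint
  FIRST(S)={a,c,d}  FIRST(A)={d}  FIRST(B)={c}  FIRST(C)={a,c}

FIRST(S) = ["a", "c", "d"]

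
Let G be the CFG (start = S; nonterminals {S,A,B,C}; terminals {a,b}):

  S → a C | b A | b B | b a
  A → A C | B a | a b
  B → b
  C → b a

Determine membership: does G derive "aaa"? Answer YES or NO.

Convert to CNF:
  S -> T0 C | T1 A | T1 B | T1 T0
  A -> A C | B T0 | T0 T1
  B -> b
  C -> T1 T0
  T0 -> a
  T1 -> b

CYK table (by increasing span):
  cell(0,0) a: {T0}  orig:{}
  cell(1,1) a: {T0}  orig:{}
  cell(2,2) a: {T0}  orig:{}
  cell(0,1) aa: ∅
  cell(1,2) aa: ∅
  cell(0,2) aaa: ∅

S ∉ T[0,2] ⇒ NO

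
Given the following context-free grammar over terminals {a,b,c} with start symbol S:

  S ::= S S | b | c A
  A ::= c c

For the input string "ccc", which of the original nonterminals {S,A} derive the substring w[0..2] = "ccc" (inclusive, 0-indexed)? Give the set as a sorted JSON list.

Convert to CNF:
  S -> S S | T0 A | b
  A -> T0 T0
  T0 -> c

Fill CYK table bottom-up (cells [i..j] with 0 ≤ i ≤ j ≤ 2 only):
  T[0,0] 'c' = {T0}  orig:{}
  T[1,1] 'c' = {T0}  orig:{}
  T[2,2] 'c' = {T0}  orig:{}
  T[0,1] 'cc' = {A}
  T[1,2] 'cc' = {A}
  T[0,2] 'ccc' = {S}

Original NTs in T[0,2] deriving "ccc": ["S"]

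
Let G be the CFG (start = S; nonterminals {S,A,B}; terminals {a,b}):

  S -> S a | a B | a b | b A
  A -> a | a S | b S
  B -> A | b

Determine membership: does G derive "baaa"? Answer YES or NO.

Convert to CNF:
  S -> S T0 | T0 B | T0 T1 | T1 A
  A -> T0 S | T1 S | a
  B -> T0 S | T1 S | a | b
  T0 -> a
  T1 -> b

CYK table (by increasing span):
  T[0,0] 'b' = {B,T1}  orig:{B}
  T[1,1] 'a' = {A,B,T0}  orig:{A,B}
  T[2,2] 'a' = {A,B,T0}  orig:{A,B}
  T[3,3] 'a' = {A,B,T0}  orig:{A,B}
  T[0,1] 'ba' = {S}
  T[1,2] 'aa' = {S}
  T[2,3] 'aa' = {S}
  T[0,2] 'baa' = {A,B,S}
  T[1,3] 'aaa' = {A,B,S}
  T[0,3] 'baaa' = {A,B,S}

S ∈ T[0,3] ⇒ YES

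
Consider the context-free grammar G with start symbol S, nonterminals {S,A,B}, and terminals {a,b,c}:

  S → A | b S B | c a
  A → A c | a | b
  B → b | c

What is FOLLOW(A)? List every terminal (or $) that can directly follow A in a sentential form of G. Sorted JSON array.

FIRST iteration:
round 1:
  A via A→a: +{a}
  A via A→b: +{b}
  B via B→b: +{b}
  B via B→c: +{c}
  S via S→A: +{a,b}
  S via S→c a: +{c}
  S: {a,b,c}  A: {a,b}  B: {b,c}
round 2: done
  S: {a,b,c}  A: {a,b}  B: {b,c}

Compute FOLLOW by fixpoint:
FOLLOW(S) := {$}
pass 1:
  A→A c: FOLLOW(A) ⊇ FIRST(c) = {c}; new: +{c}
  S→A: FOLLOW(A) ⊇ FOLLOW(S) ⊇ {$}; new: +{$}
  S→b S B: FOLLOW(S) ⊇ FIRST(B) = {b,c}; new: +{b,c}
  S→b S B: FOLLOW(B) ⊇ FOLLOW(S) ⊇ {$,b,c}; new: +{$,b,c}
  FOLLOW[S]={$,b,c}  FOLLOW[A]={$,c}  FOLLOW[B]={$,b,c}
pass 2:
  S→A: FOLLOW(A) ⊇ FOLLOW(S) ⊇ {$,b,c}; new: +{b}
  FOLLOW[S]={$,b,c}  FOLLOW[A]={$,b,c}  FOLLOW[B]={$,b,c}
pass 3: — fixpoint
  FOLLOW[S]={$,b,c}  FOLLOW[A]={$,b,c}  FOLLOW[B]={$,b,c}

FOLLOW(A) = ["$", "b", "c"]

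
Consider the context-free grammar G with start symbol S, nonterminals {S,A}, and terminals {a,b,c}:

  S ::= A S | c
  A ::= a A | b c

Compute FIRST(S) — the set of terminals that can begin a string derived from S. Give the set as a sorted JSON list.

Compute FIRST by fixpoint:
round 1:
  A via A→a A: +{a}
  A via A→b c: +{b}
  S via S→A S: +{a,b}
  S via S→c: +{c}
  S: {a,b,c}  A: {a,b}
round 2: (stable)
  S: {a,b,c}  A: {a,b}

FIRST(S) = ["a", "b", "c"]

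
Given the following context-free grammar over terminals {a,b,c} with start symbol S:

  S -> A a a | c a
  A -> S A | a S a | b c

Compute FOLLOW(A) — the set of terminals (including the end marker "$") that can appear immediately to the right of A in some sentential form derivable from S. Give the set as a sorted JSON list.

Compute FIRST by fixpoint:
iter 1:
  A via A→a S a: +{a}
  A via A→b c: +{b}
  S via S→A a a: +{a,b}
  S via S→c a: +{c}
  FIRST(S)={a,b,c}  FIRST(A)={a,b}
iter 2:
  A via A→S A: +{c}
  FIRST(S)={a,b,c}  FIRST(A)={a,b,c}
iter 3: — fixpoint
  FIRST(S)={a,b,c}  FIRST(A)={a,b,c}

FOLLOW sets:
seed FOLLOW(S) with $
iter 1:
  A→S A: FOLLOW(S) ⊇ FIRST(A) = {a,b,c}; new: +{a,b,c}
  S→A a a: FOLLOW(A) ⊇ FIRST(a) = {a}; new: +{a}
  FOLLOW(S)={$,a,b,c}  FOLLOW(A)={a}
iter 2: (stable)
  FOLLOW(S)={$,a,b,c}  FOLLOW(A)={a}

FOLLOW(A) = ["a"]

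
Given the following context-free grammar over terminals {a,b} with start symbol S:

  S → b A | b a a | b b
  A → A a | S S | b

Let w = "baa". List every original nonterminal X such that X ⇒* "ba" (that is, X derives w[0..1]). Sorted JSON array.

Convert to CNF:
  S -> T1 A | T1 T1 | T1 X2
  A -> A T0 | S S | b
  T0 -> a
  T1 -> b
  X2 -> T0 T0

Fill CYK table bottom-up (cells [i..j] with 0 ≤ i ≤ j ≤ 1 only):
  [0..0]={A,T1}  "b"  orig:{A}
  [1..1]={T0}  "a"  orig:{}
  [0..1]={A}  "ba"

Original NTs in T[0,1] deriving "ba": ["A"]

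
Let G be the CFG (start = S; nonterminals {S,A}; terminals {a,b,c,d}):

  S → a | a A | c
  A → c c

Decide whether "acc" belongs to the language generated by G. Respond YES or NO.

Convert to CNF:
  S -> T1 A | a | c
  A -> T0 T0
  T0 -> c
  T1 -> a

CYK table (by increasing span):
  T[0,0] 'a' = {S,T1}  orig:{S}
  T[1,1] 'c' = {S,T0}  orig:{S}
  T[2,2] 'c' = {S,T0}  orig:{S}
  T[0,1] 'ac' = ∅
  T[1,2] 'cc' = {A}
  T[0,2] 'acc' = {S}

S ∈ T[0,2] ⇒ YES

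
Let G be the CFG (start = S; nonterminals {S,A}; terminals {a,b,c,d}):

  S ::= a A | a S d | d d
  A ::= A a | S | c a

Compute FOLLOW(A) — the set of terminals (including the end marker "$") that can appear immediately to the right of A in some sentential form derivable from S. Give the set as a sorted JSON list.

Compute FIRST by fixpoint:
round 1:
  A via A→c a: +{c}
  S via S→a A: +{a}
  S via S→d d: +{d}
  S: {a,d}  A: {c}
round 2:
  A via A→S: +{a,d}
  S: {a,d}  A: {a,c,d}
round 3: (stable)
  S: {a,d}  A: {a,c,d}

Compute FOLLOW by fixpoint:
seed FOLLOW(S) with $
pass 1:
  A→A a: FOLLOW(A) ⊇ FIRST(a) = {a}; new: +{a}
  A→S: FOLLOW(S) ⊇ FOLLOW(A) ⊇ {a}; new: +{a}
  S→a A: FOLLOW(A) ⊇ FOLLOW(S) ⊇ {$,a}; new: +{$}
  S→a S d: FOLLOW(S) ⊇ FIRST(d) = {d}; new: +{d}
  FOLLOW(S)={$,a,d}  FOLLOW(A)={$,a}
pass 2:
  S→a A: FOLLOW(A) ⊇ FOLLOW(S) ⊇ {$,a,d}; new: +{d}
  FOLLOW(S)={$,a,d}  FOLLOW(A)={$,a,d}
pass 3: (no change)
  FOLLOW(S)={$,a,d}  FOLLOW(A)={$,a,d}

FOLLOW(A) = ["$", "a", "d"]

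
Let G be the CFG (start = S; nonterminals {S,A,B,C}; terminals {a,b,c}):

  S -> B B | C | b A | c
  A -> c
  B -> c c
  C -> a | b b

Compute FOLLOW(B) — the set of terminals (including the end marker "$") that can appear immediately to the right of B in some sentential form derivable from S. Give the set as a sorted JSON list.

Compute FIRST by fixpoint:
pass 1:
  A via A→c: +{c}
  B via B→c c: +{c}
  C via C→a: +{a}
  C via C→b b: +{b}
  S via S→B B: +{c}
  S via S→C: +{a,b}
  FIRST(S)={a,b,c}  FIRST(A)={c}  FIRST(B)={c}  FIRST(C)={a,b}
pass 2: done
  FIRST(S)={a,b,c}  FIRST(A)={c}  FIRST(B)={c}  FIRST(C)={a,b}

FOLLOW iteration:
initialize: $ ∈ FOLLOW(S)
pass 1:
  S→B B: FOLLOW(B) ⊇ FIRST(B) = {c}; new: +{c}
  S→B B: FOLLOW(B) ⊇ FOLLOW(S) ⊇ {$}; new: +{$}
  S→C: FOLLOW(C) ⊇ FOLLOW(S) ⊇ {$}; new: +{$}
  S→b A: FOLLOW(A) ⊇ FOLLOW(S) ⊇ {$}; new: +{$}
  FOLLOW[S]={$}  FOLLOW[A]={$}  FOLLOW[B]={$,c}  FOLLOW[C]={$}
pass 2: (no change)
  FOLLOW[S]={$}  FOLLOW[A]={$}  FOLLOW[B]={$,c}  FOLLOW[C]={$}

FOLLOW(B) = ["$", "c"]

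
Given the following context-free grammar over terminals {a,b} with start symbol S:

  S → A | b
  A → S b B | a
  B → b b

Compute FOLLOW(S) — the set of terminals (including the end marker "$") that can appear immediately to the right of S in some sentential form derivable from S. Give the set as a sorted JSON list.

Compute FIRST by fixpoint:
[1]
  A via A→a: +{a}
  B via B→b b: +{b}
  S via S→A: +{a}
  S via S→b: +{b}
  S: {a,b}  A: {a}  B: {b}
[2]
  A via A→S b B: +{b}
  S: {a,b}  A: {a,b}  B: {b}
[3] done
  S: {a,b}  A: {a,b}  B: {b}

FOLLOW sets:
seed FOLLOW(S) with $
[1]
  A→S b B: FOLLOW(S) ⊇ FIRST(b) = {b}; new: +{b}
  S→A: FOLLOW(A) ⊇ FOLLOW(S) ⊇ {$,b}; new: +{$,b}
  FOLLOW(S)={$,b}  FOLLOW(A)={$,b}  FOLLOW(B)={}
[2]
  A→S b B: FOLLOW(B) ⊇ FOLLOW(A) ⊇ {$,b}; new: +{$,b}
  FOLLOW(S)={$,b}  FOLLOW(A)={$,b}  FOLLOW(B)={$,b}
[3] done
  FOLLOW(S)={$,b}  FOLLOW(A)={$,b}  FOLLOW(B)={$,b}

FOLLOW(S) = ["$", "b"]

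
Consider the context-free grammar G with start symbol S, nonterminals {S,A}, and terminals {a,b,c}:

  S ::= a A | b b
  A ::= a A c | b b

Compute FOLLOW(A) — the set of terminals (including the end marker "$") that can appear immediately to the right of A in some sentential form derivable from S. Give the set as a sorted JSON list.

FIRST sets, iterate to fixpoint:
round 1:
  A via A→a A c: +{a}
  A via A→b b: +{b}
  S via S→a A: +{a}
  S via S→b b: +{b}
  FIRST[S]={a,b}  FIRST[A]={a,b}
round 2: (no change)
  FIRST[S]={a,b}  FIRST[A]={a,b}

Compute FOLLOW by fixpoint:
seed FOLLOW(S) with $
iter 1:
  A→a A c: FOLLOW(A) ⊇ FIRST(c) = {c}; new: +{c}
  S→a A: FOLLOW(A) ⊇ FOLLOW(S) ⊇ {$}; new: +{$}
  FOLLOW(S)={$}  FOLLOW(A)={$,c}
iter 2: done
  FOLLOW(S)={$}  FOLLOW(A)={$,c}

FOLLOW(A) = ["$", "c"]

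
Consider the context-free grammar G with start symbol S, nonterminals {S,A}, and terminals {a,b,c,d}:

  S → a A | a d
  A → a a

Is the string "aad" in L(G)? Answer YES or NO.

Convert to CNF:
  S -> T0 A | T0 T1
  A -> T0 T0
  T0 -> a
  T1 -> d

Fill CYK table bottom-up:
  [0..0]={T0}  "a"  orig:{}
  [1..1]={T0}  "a"  orig:{}
  [2..2]={T1}  "d"  orig:{}
  [0..1]={A}  "aa"
  [1..2]={S}  "ad"
  [0..2]=∅  "aad"

S ∉ T[0,2] ⇒ NO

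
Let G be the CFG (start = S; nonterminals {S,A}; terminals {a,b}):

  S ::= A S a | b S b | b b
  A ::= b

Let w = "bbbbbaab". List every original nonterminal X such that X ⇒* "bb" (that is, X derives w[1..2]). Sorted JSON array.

Convert to CNF:
  S -> A X2 | T1 T1 | T1 X3
  A -> b
  T0 -> a
  T1 -> b
  X2 -> S T0
  X3 -> S T1

Fill CYK table bottom-up — only the sub-triangle for w[1..2]:
  cell(1,1) b: {A,T1}  orig:{A}
  cell(2,2) b: {A,T1}  orig:{A}
  cell(1,2) bb: {S}

Original NTs in T[1,2] deriving "bb": ["S"]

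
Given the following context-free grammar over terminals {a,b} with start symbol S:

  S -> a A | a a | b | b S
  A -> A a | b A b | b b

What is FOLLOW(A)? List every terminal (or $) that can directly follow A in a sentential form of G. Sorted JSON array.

Compute FIRST by fixpoint:
pass 1:
  A via A→b A b: +{b}
  S via S→a A: +{a}
  S via S→b: +{b}
  FIRST[S]={a,b}  FIRST[A]={b}
pass 2: (stable)
  FIRST[S]={a,b}  FIRST[A]={b}

FOLLOW iteration:
seed FOLLOW(S) with $
round 1:
  A→A a: FOLLOW(A) ⊇ FIRST(a) = {a}; new: +{a}
  A→b A b: FOLLOW(A) ⊇ FIRST(b) = {b}; new: +{b}
  S→a A: FOLLOW(A) ⊇ FOLLOW(S) ⊇ {$}; new: +{$}
  FOLLOW(S)={$}  FOLLOW(A)={$,a,b}
round 2: (no change)
  FOLLOW(S)={$}  FOLLOW(A)={$,a,b}

FOLLOW(A) = ["$", "a", "b"]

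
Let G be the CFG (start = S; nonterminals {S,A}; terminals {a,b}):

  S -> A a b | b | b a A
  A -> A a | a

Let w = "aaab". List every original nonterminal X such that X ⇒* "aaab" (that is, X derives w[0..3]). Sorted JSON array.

CNF form of G:
  S -> A X2 | T1 X3 | b
  A -> A T0 | a
  T0 -> a
  T1 -> b
  X2 -> T0 T1
  X3 -> T0 A

CYK table (by increasing span), restricted to cells inside w[0..3]:
  T[0,0] 'a' = {A,T0}  orig:{A}
  T[1,1] 'a' = {A,T0}  orig:{A}
  T[2,2] 'a' = {A,T0}  orig:{A}
  T[3,3] 'b' = {S,T1}  orig:{S}
  T[0,1] 'aa' = {A,X3}  orig:{A}
  T[1,2] 'aa' = {A,X3}  orig:{A}
  T[2,3] 'ab' = {X2}  orig:{}
  T[0,2] 'aaa' = {A,X3}  orig:{A}
  T[1,3] 'aab' = {S}
  T[0,3] 'aaab' = {S}

Original NTs in T[0,3] deriving "aaab": ["S"]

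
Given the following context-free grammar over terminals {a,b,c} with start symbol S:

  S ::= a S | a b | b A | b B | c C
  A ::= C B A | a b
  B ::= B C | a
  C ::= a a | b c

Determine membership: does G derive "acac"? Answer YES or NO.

Convert to CNF:
  S -> T0 S | T0 T1 | T1 A | T1 B | T2 C
  A -> C X3 | T0 T1
  B -> B C | a
  C -> T0 T0 | T1 T2
  T0 -> a
  T1 -> b
  T2 -> c
  X3 -> B A

Fill CYK table bottom-up:
  [0..0]={B,T0}  "a"  orig:{B}
  [1..1]={T2}  "c"  orig:{}
  [2..2]={B,T0}  "a"  orig:{B}
  [3..3]={T2}  "c"  orig:{}
  [0..1]=∅  "ac"
  [1..2]=∅  "ca"
  [2..3]=∅  "ac"
  [0..2]=∅  "aca"
  [1..3]=∅  "cac"
  [0..3]=∅  "acac"

S ∉ T[0,3] ⇒ NO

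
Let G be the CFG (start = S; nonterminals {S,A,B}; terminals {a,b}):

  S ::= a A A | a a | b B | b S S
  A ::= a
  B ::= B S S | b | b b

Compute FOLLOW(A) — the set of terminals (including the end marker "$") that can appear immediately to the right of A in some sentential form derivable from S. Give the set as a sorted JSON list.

FIRST iteration:
iter 1:
  A via A→a: +{a}
  B via B→b: +{b}
  S via S→a A A: +{a}
  S via S→b B: +{b}
  S: {a,b}  A: {a}  B: {b}
iter 2: (stable)
  S: {a,b}  A: {a}  B: {b}

Compute FOLLOW by fixpoint:
seed FOLLOW(S) with $
iter 1:
  B→B S S: FOLLOW(B) ⊇ FIRST(S) = {a,b}; new: +{a,b}
  B→B S S: FOLLOW(S) ⊇ FIRST(S) = {a,b}; new: +{a,b}
  S→a A A: FOLLOW(A) ⊇ FIRST(A) = {a}; new: +{a}
  S→a A A: FOLLOW(A) ⊇ FOLLOW(S) ⊇ {$,a,b}; new: +{$,b}
  S→b B: FOLLOW(B) ⊇ FOLLOW(S) ⊇ {$,a,b}; new: +{$}
  S: {$,a,b}  A: {$,a,b}  B: {$,a,b}
iter 2: done
  S: {$,a,b}  A: {$,a,b}  B: {$,a,b}

FOLLOW(A) = ["$", "a", "b"]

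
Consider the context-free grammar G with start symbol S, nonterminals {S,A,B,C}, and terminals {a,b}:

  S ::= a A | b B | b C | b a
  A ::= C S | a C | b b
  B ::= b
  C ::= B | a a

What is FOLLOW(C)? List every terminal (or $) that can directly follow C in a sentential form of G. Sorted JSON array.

FIRST sets, iterate to fixpoint:
pass 1:
  A via A→a C: +{a}
  A via A→b b: +{b}
  B via B→b: +{b}
  C via C→B: +{b}
  C via C→a a: +{a}
  S via S→a A: +{a}
  S via S→b B: +{b}
  FIRST(S)={a,b}  FIRST(A)={a,b}  FIRST(B)={b}  FIRST(C)={a,b}
pass 2: done
  FIRST(S)={a,b}  FIRST(A)={a,b}  FIRST(B)={b}  FIRST(C)={a,b}

FOLLOW iteration:
FOLLOW(S) := {$}
iter 1:
  A→C S: FOLLOW(C) ⊇ FIRST(S) = {a,b}; new: +{a,b}
  C→B: FOLLOW(B) ⊇ FOLLOW(C) ⊇ {a,b}; new: +{a,b}
  S→a A: FOLLOW(A) ⊇ FOLLOW(S) ⊇ {$}; new: +{$}
  S→b B: FOLLOW(B) ⊇ FOLLOW(S) ⊇ {$}; new: +{$}
  S→b C: FOLLOW(C) ⊇ FOLLOW(S) ⊇ {$}; new: +{$}
  FOLLOW(S)={$}  FOLLOW(A)={$}  FOLLOW(B)={$,a,b}  FOLLOW(C)={$,a,b}
iter 2: (no change)
  FOLLOW(S)={$}  FOLLOW(A)={$}  FOLLOW(B)={$,a,b}  FOLLOW(C)={$,a,b}

FOLLOW(C) = ["$", "a", "b"]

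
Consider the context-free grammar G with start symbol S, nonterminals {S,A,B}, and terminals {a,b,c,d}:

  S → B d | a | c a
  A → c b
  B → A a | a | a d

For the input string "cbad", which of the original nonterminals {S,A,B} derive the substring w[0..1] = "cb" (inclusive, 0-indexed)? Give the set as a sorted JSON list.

Convert to CNF:
  S -> B T3 | T0 T2 | a
  A -> T0 T1
  B -> A T2 | T2 T3 | a
  T0 -> c
  T1 -> b
  T2 -> a
  T3 -> d

CYK fill, restricted to cells inside w[0..1]:
  [0..0]={T0}  "c"  orig:{}
  [1..1]={T1}  "b"  orig:{}
  [0..1]={A}  "cb"

Original NTs in T[0,1] deriving "cb": ["A"]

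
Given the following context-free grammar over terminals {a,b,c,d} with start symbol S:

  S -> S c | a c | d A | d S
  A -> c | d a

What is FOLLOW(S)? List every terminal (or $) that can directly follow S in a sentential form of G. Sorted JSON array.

Compute FIRST by fixpoint:
iter 1:
  A via A→c: +{c}
  A via A→d a: +{d}
  S via S→a c: +{a}
  S via S→d A: +{d}
  S: {a,d}  A: {c,d}
iter 2: (no change)
  S: {a,d}  A: {c,d}

FOLLOW sets:
initialize: $ ∈ FOLLOW(S)
pass 1:
  S→S c: FOLLOW(S) ⊇ FIRST(c) = {c}; new: +{c}
  S→d A: FOLLOW(A) ⊇ FOLLOW(S) ⊇ {$,c}; new: +{$,c}
  S: {$,c}  A: {$,c}
pass 2: — fixpoint
  S: {$,c}  A: {$,c}

FOLLOW(S) = ["$", "c"]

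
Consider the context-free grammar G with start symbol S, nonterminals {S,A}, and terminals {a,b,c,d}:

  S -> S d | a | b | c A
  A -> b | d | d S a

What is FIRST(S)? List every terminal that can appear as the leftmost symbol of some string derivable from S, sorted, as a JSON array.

FIRST sets, iterate to fixpoint:
iter 1:
  A via A→b: +{b}
  A via A→d: +{d}
  S via S→a: +{a}
  S via S→b: +{b}
  S via S→c A: +{c}
  FIRST(S)={a,b,c}  FIRST(A)={b,d}
iter 2: — fixpoint
  FIRST(S)={a,b,c}  FIRST(A)={b,d}

FIRST(S) = ["a", "b", "c"]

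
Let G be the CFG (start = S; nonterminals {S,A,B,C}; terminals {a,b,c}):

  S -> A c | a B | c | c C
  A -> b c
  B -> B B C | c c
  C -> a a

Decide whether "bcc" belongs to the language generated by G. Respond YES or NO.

Convert to CNF:
  S -> A T1 | T1 C | T2 B | c
  A -> T0 T1
  B -> B X3 | T1 T1
  C -> T2 T2
  T0 -> b
  T1 -> c
  T2 -> a
  X3 -> B C

CYK table (by increasing span):
  cell(0,0) b: {T0}  orig:{}
  cell(1,1) c: {S,T1}  orig:{S}
  cell(2,2) c: {S,T1}  orig:{S}
  cell(0,1) bc: {A}
  cell(1,2) cc: {B}
  cell(0,2) bcc: {S}

S ∈ T[0,2] ⇒ YES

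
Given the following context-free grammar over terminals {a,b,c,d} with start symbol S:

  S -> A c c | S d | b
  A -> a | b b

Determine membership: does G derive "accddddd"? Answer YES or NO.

CNF form of G:
  S -> A X3 | S T2 | b
  A -> T0 T0 | a
  T0 -> b
  T1 -> c
  T2 -> d
  X3 -> T1 T1

CYK fill:
  [0..0]={A}  "a"
  [1..1]={T1}  "c"  orig:{}
  [2..2]={T1}  "c"  orig:{}
  [3..3]={T2}  "d"  orig:{}
  [4..4]={T2}  "d"  orig:{}
  [5..5]={T2}  "d"  orig:{}
  [6..6]={T2}  "d"  orig:{}
  [7..7]={T2}  "d"  orig:{}
  [0..1]=∅  "ac"
  [1..2]={X3}  "cc"  orig:{}
  [2..3]=∅  "cd"
  [3..4]=∅  "dd"
  [4..5]=∅  "dd"
  [5..6]=∅  "dd"
  [6..7]=∅  "dd"
  [0..2]={S}  "acc"
  [1..3]=∅  "ccd"
  [2..4]=∅  "cdd"
  [3..5]=∅  "ddd"
  [4..6]=∅  "ddd"
  [5..7]=∅  "ddd"
  [0..3]={S}  "accd"
  [1..4]=∅  "ccdd"
  [2..5]=∅  "cddd"
  [3..6]=∅  "dddd"
  [4..7]=∅  "dddd"
  [0..4]={S}  "accdd"
  [1..5]=∅  "ccddd"
  [2..6]=∅  "cdddd"
  [3..7]=∅  "ddddd"
  [0..5]={S}  "accddd"
  [1..6]=∅  "ccdddd"
  [2..7]=∅  "cddddd"
  [0..6]={S}  "accdddd"
  [1..7]=∅  "ccddddd"
  [0..7]={S}  "accddddd"

S ∈ T[0,7] ⇒ YES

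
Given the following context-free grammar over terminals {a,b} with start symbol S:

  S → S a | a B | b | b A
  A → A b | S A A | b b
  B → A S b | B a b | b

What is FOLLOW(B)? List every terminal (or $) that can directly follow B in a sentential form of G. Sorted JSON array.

FIRST sets, iterate to fixpoint:
iter 1:
  A via A→b b: +{b}
  B via B→A S b: +{b}
  S via S→a B: +{a}
  S via S→b: +{b}
  FIRST(S)={a,b}  FIRST(A)={b}  FIRST(B)={b}
iter 2:
  A via A→S A A: +{a}
  B via B→A S b: +{a}
  FIRST(S)={a,b}  FIRST(A)={a,b}  FIRST(B)={a,b}
iter 3: (no change)
  FIRST(S)={a,b}  FIRST(A)={a,b}  FIRST(B)={a,b}

FOLLOW sets:
seed FOLLOW(S) with $
round 1:
  A→A b: FOLLOW(A) ⊇ FIRST(b) = {b}; new: +{b}
  A→S A A: FOLLOW(S) ⊇ FIRST(A) = {a,b}; new: +{a,b}
  A→S A A: FOLLOW(A) ⊇ FIRST(A) = {a,b}; new: +{a}
  B→B a b: FOLLOW(B) ⊇ FIRST(a) = {a}; new: +{a}
  S→a B: FOLLOW(B) ⊇ FOLLOW(S) ⊇ {$,a,b}; new: +{$,b}
  S→b A: FOLLOW(A) ⊇ FOLLOW(S) ⊇ {$,a,b}; new: +{$}
  S: {$,a,b}  A: {$,a,b}  B: {$,a,b}
round 2: — fixpoint
  S: {$,a,b}  A: {$,a,b}  B: {$,a,b}

FOLLOW(B) = ["$", "a", "b"]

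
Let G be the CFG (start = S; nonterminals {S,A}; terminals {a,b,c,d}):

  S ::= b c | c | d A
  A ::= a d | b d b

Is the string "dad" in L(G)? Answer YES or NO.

Convert to CNF:
  S -> T1 A | T2 T3 | c
  A -> T0 T1 | T2 X4
  T0 -> a
  T1 -> d
  T2 -> b
  T3 -> c
  X4 -> T1 T2

CYK table (by increasing span):
  cell(0,0) d: {T1}  orig:{}
  cell(1,1) a: {T0}  orig:{}
  cell(2,2) d: {T1}  orig:{}
  cell(0,1) da: ∅
  cell(1,2) ad: {A}
  cell(0,2) dad: {S}

S ∈ T[0,2] ⇒ YES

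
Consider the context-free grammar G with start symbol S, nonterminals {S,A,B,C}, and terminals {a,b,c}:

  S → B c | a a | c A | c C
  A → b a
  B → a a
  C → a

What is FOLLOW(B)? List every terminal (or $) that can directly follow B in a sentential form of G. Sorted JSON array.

FIRST iteration:
round 1:
  A via A→b a: +{b}
  B via B→a a: +{a}
  C via C→a: +{a}
  S via S→B c: +{a}
  S via S→c A: +{c}
  FIRST(S)={a,c}  FIRST(A)={b}  FIRST(B)={a}  FIRST(C)={a}
round 2: — fixpoint
  FIRST(S)={a,c}  FIRST(A)={b}  FIRST(B)={a}  FIRST(C)={a}

Compute FOLLOW by fixpoint:
initialize: $ ∈ FOLLOW(S)
round 1:
  S→B c: FOLLOW(B) ⊇ FIRST(c) = {c}; new: +{c}
  S→c A: FOLLOW(A) ⊇ FOLLOW(S) ⊇ {$}; new: +{$}
  S→c C: FOLLOW(C) ⊇ FOLLOW(S) ⊇ {$}; new: +{$}
  FOLLOW(S)={$}  FOLLOW(A)={$}  FOLLOW(B)={c}  FOLLOW(C)={$}
round 2: — fixpoint
  FOLLOW(S)={$}  FOLLOW(A)={$}  FOLLOW(B)={c}  FOLLOW(C)={$}

FOLLOW(B) = ["c"]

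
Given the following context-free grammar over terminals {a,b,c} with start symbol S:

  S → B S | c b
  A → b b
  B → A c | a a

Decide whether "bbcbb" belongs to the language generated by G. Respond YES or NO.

Convert to CNF:
  S -> B S | T1 T0
  A -> T0 T0
  B -> A T1 | T2 T2
  T0 -> b
  T1 -> c
  T2 -> a

CYK table (by increasing span):
  [0..0]={T0}  "b"  orig:{}
  [1..1]={T0}  "b"  orig:{}
  [2..2]={T1}  "c"  orig:{}
  [3..3]={T0}  "b"  orig:{}
  [4..4]={T0}  "b"  orig:{}
  [0..1]={A}  "bb"
  [1..2]=∅  "bc"
  [2..3]={S}  "cb"
  [3..4]={A}  "bb"
  [0..2]={B}  "bbc"
  [1..3]=∅  "bcb"
  [2..4]=∅  "cbb"
  [0..3]=∅  "bbcb"
  [1..4]=∅  "bcbb"
  [0..4]=∅  "bbcbb"

S ∉ T[0,4] ⇒ NO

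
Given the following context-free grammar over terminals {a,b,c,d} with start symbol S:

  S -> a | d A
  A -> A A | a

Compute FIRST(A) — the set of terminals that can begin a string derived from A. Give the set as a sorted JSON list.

FIRST iteration:
iter 1:
  A via A→a: +{a}
  S via S→a: +{a}
  S via S→d A: +{d}
  FIRST(S)={a,d}  FIRST(A)={a}
iter 2: (no change)
  FIRST(S)={a,d}  FIRST(A)={a}

FIRST(A) = ["a"]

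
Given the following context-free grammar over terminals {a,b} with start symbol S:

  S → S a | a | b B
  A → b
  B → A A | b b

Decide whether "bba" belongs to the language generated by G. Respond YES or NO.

Convert to CNF:
  S -> S T1 | T0 B | a
  A -> b
  B -> A A | T0 T0
  T0 -> b
  T1 -> a

CYK table (by increasing span):
  cell(0,0) b: {A,T0}  orig:{A}
  cell(1,1) b: {A,T0}  orig:{A}
  cell(2,2) a: {S,T1}  orig:{S}
  cell(0,1) bb: {B}
  cell(1,2) ba: ∅
  cell(0,2) bba: ∅

S ∉ T[0,2] ⇒ NO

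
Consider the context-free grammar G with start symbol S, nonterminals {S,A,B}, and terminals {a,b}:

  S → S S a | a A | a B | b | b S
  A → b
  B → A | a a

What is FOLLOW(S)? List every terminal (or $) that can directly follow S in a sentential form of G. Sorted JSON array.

FIRST sets, iterate to fixpoint:
pass 1:
  A via A→b: +{b}
  B via B→A: +{b}
  B via B→a a: +{a}
  S via S→a A: +{a}
  S via S→b: +{b}
  S: {a,b}  A: {b}  B: {a,b}
pass 2: — fixpoint
  S: {a,b}  A: {b}  B: {a,b}

FOLLOW iteration:
initialize: $ ∈ FOLLOW(S)
[1]
  S→S S a: FOLLOW(S) ⊇ FIRST(S) = {a,b}; new: +{a,b}
  S→a A: FOLLOW(A) ⊇ FOLLOW(S) ⊇ {$,a,b}; new: +{$,a,b}
  S→a B: FOLLOW(B) ⊇ FOLLOW(S) ⊇ {$,a,b}; new: +{$,a,b}
  S: {$,a,b}  A: {$,a,b}  B: {$,a,b}
[2] — fixpoint
  S: {$,a,b}  A: {$,a,b}  B: {$,a,b}

FOLLOW(S) = ["$", "a", "b"]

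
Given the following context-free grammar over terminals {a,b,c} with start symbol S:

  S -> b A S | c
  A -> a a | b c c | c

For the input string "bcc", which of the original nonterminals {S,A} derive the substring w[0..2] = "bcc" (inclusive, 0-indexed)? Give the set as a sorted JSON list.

Convert to CNF:
  S -> T1 X4 | c
  A -> T0 T0 | T1 X3 | c
  T0 -> a
  T1 -> b
  T2 -> c
  X3 -> T2 T2
  X4 -> A S

CYK fill, restricted to cells inside w[0..2]:
  [0..0]={T1}  "b"  orig:{}
  [1..1]={A,S,T2}  "c"  orig:{A,S}
  [2..2]={A,S,T2}  "c"  orig:{A,S}
  [0..1]=∅  "bc"
  [1..2]={X3,X4}  "cc"  orig:{}
  [0..2]={A,S}  "bcc"

Original NTs in T[0,2] deriving "bcc": ["A", "S"]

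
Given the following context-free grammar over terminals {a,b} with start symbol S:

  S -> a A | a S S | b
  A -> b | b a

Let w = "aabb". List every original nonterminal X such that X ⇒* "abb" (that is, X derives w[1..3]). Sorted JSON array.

CNF form of G:
  S -> T1 A | T1 X2 | b
  A -> T0 T1 | b
  T0 -> b
  T1 -> a
  X2 -> S S

Fill CYK table bottom-up, restricted to cells inside w[1..3]:
  T[1,1] 'a' = {T1}  orig:{}
  T[2,2] 'b' = {A,S,T0}  orig:{A,S}
  T[3,3] 'b' = {A,S,T0}  orig:{A,S}
  T[1,2] 'ab' = {S}
  T[2,3] 'bb' = {X2}  orig:{}
  T[1,3] 'abb' = {S,X2}  orig:{S}

Original NTs in T[1,3] deriving "abb": ["S"]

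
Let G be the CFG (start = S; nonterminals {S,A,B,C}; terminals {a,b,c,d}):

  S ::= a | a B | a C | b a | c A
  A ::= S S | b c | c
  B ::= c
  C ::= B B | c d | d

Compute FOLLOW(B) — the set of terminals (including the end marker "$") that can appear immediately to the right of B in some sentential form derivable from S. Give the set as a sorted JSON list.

Compute FIRST by fixpoint:
iter 1:
  A via A→b c: +{b}
  A via A→c: +{c}
  B via B→c: +{c}
  C via C→B B: +{c}
  C via C→d: +{d}
  S via S→a: +{a}
  S via S→b a: +{b}
  S via S→c A: +{c}
  FIRST[S]={a,b,c}  FIRST[A]={b,c}  FIRST[B]={c}  FIRST[C]={c,d}
iter 2:
  A via A→S S: +{a}
  FIRST[S]={a,b,c}  FIRST[A]={a,b,c}  FIRST[B]={c}  FIRST[C]={c,d}
iter 3: (no change)
  FIRST[S]={a,b,c}  FIRST[A]={a,b,c}  FIRST[B]={c}  FIRST[C]={c,d}

Compute FOLLOW by fixpoint:
initialize: $ ∈ FOLLOW(S)
round 1:
  A→S S: FOLLOW(S) ⊇ FIRST(S) = {a,b,c}; new: +{a,b,c}
  C→B B: FOLLOW(B) ⊇ FIRST(B) = {c}; new: +{c}
  S→a B: FOLLOW(B) ⊇ FOLLOW(S) ⊇ {$,a,b,c}; new: +{$,a,b}
  S→a C: FOLLOW(C) ⊇ FOLLOW(S) ⊇ {$,a,b,c}; new: +{$,a,b,c}
  S→c A: FOLLOW(A) ⊇ FOLLOW(S) ⊇ {$,a,b,c}; new: +{$,a,b,c}
  FOLLOW[S]={$,a,b,c}  FOLLOW[A]={$,a,b,c}  FOLLOW[B]={$,a,b,c}  FOLLOW[C]={$,a,b,c}
round 2: (no change)
  FOLLOW[S]={$,a,b,c}  FOLLOW[A]={$,a,b,c}  FOLLOW[B]={$,a,b,c}  FOLLOW[C]={$,a,b,c}

FOLLOW(B) = ["$", "a", "b", "c"]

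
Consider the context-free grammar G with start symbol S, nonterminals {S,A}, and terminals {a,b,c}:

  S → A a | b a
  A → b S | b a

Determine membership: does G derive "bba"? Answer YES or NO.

Convert to CNF:
  S -> A T1 | T0 T1
  A -> T0 S | T0 T1
  T0 -> b
  T1 -> a

CYK table (by increasing span):
  cell(0,0) b: {T0}  orig:{}
  cell(1,1) b: {T0}  orig:{}
  cell(2,2) a: {T1}  orig:{}
  cell(0,1) bb: ∅
  cell(1,2) ba: {A,S}
  cell(0,2) bba: {A}

S ∉ T[0,2] ⇒ NO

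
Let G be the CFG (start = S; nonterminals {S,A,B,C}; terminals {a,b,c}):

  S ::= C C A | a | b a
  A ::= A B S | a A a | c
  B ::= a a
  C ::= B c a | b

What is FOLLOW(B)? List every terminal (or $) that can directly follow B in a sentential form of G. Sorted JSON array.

Compute FIRST by fixpoint:
[1]
  A via A→a A a: +{a}
  A via A→c: +{c}
  B via B→a a: +{a}
  C via C→B c a: +{a}
  C via C→b: +{b}
  S via S→C C A: +{a,b}
  S: {a,b}  A: {a,c}  B: {a}  C: {a,b}
[2] (no change)
  S: {a,b}  A: {a,c}  B: {a}  C: {a,b}

FOLLOW sets:
FOLLOW(S) := {$}
pass 1:
  A→A B S: FOLLOW(A) ⊇ FIRST(B) = {a}; new: +{a}
  A→A B S: FOLLOW(B) ⊇ FIRST(S) = {a,b}; new: +{a,b}
  A→A B S: FOLLOW(S) ⊇ FOLLOW(A) ⊇ {a}; new: +{a}
  C→B c a: FOLLOW(B) ⊇ FIRST(c) = {c}; new: +{c}
  S→C C A: FOLLOW(C) ⊇ FIRST(C) = {a,b}; new: +{a,b}
  S→C C A: FOLLOW(C) ⊇ FIRST(A) = {a,c}; new: +{c}
  S→C C A: FOLLOW(A) ⊇ FOLLOW(S) ⊇ {$,a}; new: +{$}
  S: {$,a}  A: {$,a}  B: {a,b,c}  C: {a,b,c}
pass 2: — fixpoint
  S: {$,a}  A: {$,a}  B: {a,b,c}  C: {a,b,c}

FOLLOW(B) = ["a", "b", "c"]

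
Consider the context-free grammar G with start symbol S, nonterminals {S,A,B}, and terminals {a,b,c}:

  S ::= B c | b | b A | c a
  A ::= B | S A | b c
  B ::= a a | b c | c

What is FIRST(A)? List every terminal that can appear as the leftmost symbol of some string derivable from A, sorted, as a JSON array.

FIRST iteration:
iter 1:
  A via A→b c: +{b}
  B via B→a a: +{a}
  B via B→b c: +{b}
  B via B→c: +{c}
  S via S→B c: +{a,b,c}
  S: {a,b,c}  A: {b}  B: {a,b,c}
iter 2:
  A via A→B: +{a,c}
  S: {a,b,c}  A: {a,b,c}  B: {a,b,c}
iter 3: (no change)
  S: {a,b,c}  A: {a,b,c}  B: {a,b,c}

FIRST(A) = ["a", "b", "c"]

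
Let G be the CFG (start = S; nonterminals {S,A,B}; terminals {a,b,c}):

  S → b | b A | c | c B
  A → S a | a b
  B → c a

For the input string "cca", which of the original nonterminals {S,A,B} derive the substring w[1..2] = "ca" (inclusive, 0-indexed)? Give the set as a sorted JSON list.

CNF form of G:
  S -> T1 A | T2 B | b | c
  A -> S T0 | T0 T1
  B -> T2 T0
  T0 -> a
  T1 -> b
  T2 -> c

CYK fill — only the sub-triangle for w[1..2]:
  T[1,1] 'c' = {S,T2}  orig:{S}
  T[2,2] 'a' = {T0}  orig:{}
  T[1,2] 'ca' = {A,B}

Original NTs in T[1,2] deriving "ca": ["A", "B"]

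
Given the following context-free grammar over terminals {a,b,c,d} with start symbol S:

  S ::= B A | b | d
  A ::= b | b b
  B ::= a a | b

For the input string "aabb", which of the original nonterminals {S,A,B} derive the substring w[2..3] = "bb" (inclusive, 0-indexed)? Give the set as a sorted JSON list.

CNF form of G:
  S -> B A | b | d
  A -> T0 T0 | b
  B -> T1 T1 | b
  T0 -> b
  T1 -> a

CYK fill (cells [i..j] with 2 ≤ i ≤ j ≤ 3 only):
  cell(2,2) b: {A,B,S,T0}  orig:{A,B,S}
  cell(3,3) b: {A,B,S,T0}  orig:{A,B,S}
  cell(2,3) bb: {A,S}

Original NTs in T[2,3] deriving "bb": ["A", "S"]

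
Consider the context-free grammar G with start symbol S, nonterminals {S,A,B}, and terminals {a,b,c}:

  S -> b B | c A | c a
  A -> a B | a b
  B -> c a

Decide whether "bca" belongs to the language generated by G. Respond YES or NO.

Convert to CNF:
  S -> T1 B | T2 A | T2 T0
  A -> T0 B | T0 T1
  B -> T2 T0
  T0 -> a
  T1 -> b
  T2 -> c

Fill CYK table bottom-up:
  [0..0]={T1}  "b"  orig:{}
  [1..1]={T2}  "c"  orig:{}
  [2..2]={T0}  "a"  orig:{}
  [0..1]=∅  "bc"
  [1..2]={B,S}  "ca"
  [0..2]={S}  "bca"

S ∈ T[0,2] ⇒ YES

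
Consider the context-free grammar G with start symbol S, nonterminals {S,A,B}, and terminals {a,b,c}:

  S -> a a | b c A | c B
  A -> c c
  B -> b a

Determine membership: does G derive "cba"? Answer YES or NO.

CNF form of G:
  S -> T0 B | T1 X3 | T2 T2
  A -> T0 T0
  B -> T1 T2
  T0 -> c
  T1 -> b
  T2 -> a
  X3 -> T0 A

Fill CYK table bottom-up:
  cell(0,0) c: {T0}  orig:{}
  cell(1,1) b: {T1}  orig:{}
  cell(2,2) a: {T2}  orig:{}
  cell(0,1) cb: ∅
  cell(1,2) ba: {B}
  cell(0,2) cba: {S}

S ∈ T[0,2] ⇒ YES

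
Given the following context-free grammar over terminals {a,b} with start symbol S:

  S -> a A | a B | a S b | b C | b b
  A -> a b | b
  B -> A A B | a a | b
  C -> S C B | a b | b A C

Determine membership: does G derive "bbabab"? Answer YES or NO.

Convert to CNF:
  S -> T0 A | T0 B | T0 X5 | T1 C | T1 T1
  A -> T0 T1 | b
  B -> A X2 | T0 T0 | b
  C -> S X3 | T0 T1 | T1 X4
  T0 -> a
  T1 -> b
  X2 -> A B
  X3 -> C B
  X4 -> A C
  X5 -> S T1

CYK table (by increasing span):
  cell(0,0) b: {A,B,T1}  orig:{A,B}
  cell(1,1) b: {A,B,T1}  orig:{A,B}
  cell(2,2) a: {T0}  orig:{}
  cell(3,3) b: {A,B,T1}  orig:{A,B}
  cell(4,4) a: {T0}  orig:{}
  cell(5,5) b: {A,B,T1}  orig:{A,B}
  cell(0,1) bb: {S,X2}  orig:{S}
  cell(1,2) ba: ∅
  cell(2,3) ab: {A,C,S}
  cell(3,4) ba: ∅
  cell(4,5) ab: {A,C,S}
  cell(0,2) bba: ∅
  cell(1,3) bab: {S,X4}  orig:{S}
  cell(2,4) aba: ∅
  cell(3,5) bab: {S,X4}  orig:{S}
  cell(0,3) bbab: {C}
  cell(1,4) baba: ∅
  cell(2,5) abab: {X4}  orig:{}
  cell(0,4) bbaba: ∅
  cell(1,5) babab: {C}
  cell(0,5) bbabab: {S,X4}  orig:{S}

S ∈ T[0,5] ⇒ YES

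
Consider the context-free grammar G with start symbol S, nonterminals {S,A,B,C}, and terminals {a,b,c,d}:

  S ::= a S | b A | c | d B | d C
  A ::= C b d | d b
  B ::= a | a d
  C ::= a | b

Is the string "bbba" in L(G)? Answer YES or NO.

CNF form of G:
  S -> T0 A | T1 B | T1 C | T2 S | c
  A -> C X3 | T1 T0
  B -> T2 T1 | a
  C -> a | b
  T0 -> b
  T1 -> d
  T2 -> a
  X3 -> T0 T1

CYK fill:
  T[0,0] 'b' = {C,T0}  orig:{C}
  T[1,1] 'b' = {C,T0}  orig:{C}
  T[2,2] 'b' = {C,T0}  orig:{C}
  T[3,3] 'a' = {B,C,T2}  orig:{B,C}
  T[0,1] 'bb' = ∅
  T[1,2] 'bb' = ∅
  T[2,3] 'ba' = ∅
  T[0,2] 'bbb' = ∅
  T[1,3] 'bba' = ∅
  T[0,3] 'bbba' = ∅

S ∉ T[0,3] ⇒ NO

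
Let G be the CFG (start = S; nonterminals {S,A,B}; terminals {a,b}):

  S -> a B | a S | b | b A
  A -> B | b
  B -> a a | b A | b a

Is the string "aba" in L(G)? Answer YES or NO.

Convert to CNF:
  S -> T0 B | T0 S | T1 A | b
  A -> T0 T0 | T1 A | T1 T0 | b
  B -> T0 T0 | T1 A | T1 T0
  T0 -> a
  T1 -> b

CYK fill:
  cell(0,0) a: {T0}  orig:{}
  cell(1,1) b: {A,S,T1}  orig:{A,S}
  cell(2,2) a: {T0}  orig:{}
  cell(0,1) ab: {S}
  cell(1,2) ba: {A,B}
  cell(0,2) aba: {S}

S ∈ T[0,2] ⇒ YES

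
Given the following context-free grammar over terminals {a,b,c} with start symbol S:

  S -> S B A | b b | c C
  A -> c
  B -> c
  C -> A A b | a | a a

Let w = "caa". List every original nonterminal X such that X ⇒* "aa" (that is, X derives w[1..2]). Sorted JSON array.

Convert to CNF:
  S -> S X4 | T0 T0 | T2 C
  A -> c
  B -> c
  C -> A X3 | T1 T1 | a
  T0 -> b
  T1 -> a
  T2 -> c
  X3 -> A T0
  X4 -> B A

CYK fill, restricted to cells inside w[1..2]:
  [1..1]={C,T1}  "a"  orig:{C}
  [2..2]={C,T1}  "a"  orig:{C}
  [1..2]={C}  "aa"

Original NTs in T[1,2] deriving "aa": ["C"]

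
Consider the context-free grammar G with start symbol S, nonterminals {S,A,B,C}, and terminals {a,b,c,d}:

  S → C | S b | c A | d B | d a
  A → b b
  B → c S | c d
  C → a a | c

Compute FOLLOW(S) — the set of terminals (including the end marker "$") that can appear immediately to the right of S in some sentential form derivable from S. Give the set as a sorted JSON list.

Compute FIRST by fixpoint:
round 1:
  A via A→b b: +{b}
  B via B→c S: +{c}
  C via C→a a: +{a}
  C via C→c: +{c}
  S via S→C: +{a,c}
  S via S→d B: +{d}
  FIRST[S]={a,c,d}  FIRST[A]={b}  FIRST[B]={c}  FIRST[C]={a,c}
round 2: — fixpoint
  FIRST[S]={a,c,d}  FIRST[A]={b}  FIRST[B]={c}  FIRST[C]={a,c}

FOLLOW sets:
FOLLOW(S) := {$}
[1]
  S→C: FOLLOW(C) ⊇ FOLLOW(S) ⊇ {$}; new: +{$}
  S→S b: FOLLOW(S) ⊇ FIRST(b) = {b}; new: +{b}
  S→c A: FOLLOW(A) ⊇ FOLLOW(S) ⊇ {$,b}; new: +{$,b}
  S→d B: FOLLOW(B) ⊇ FOLLOW(S) ⊇ {$,b}; new: +{$,b}
  FOLLOW[S]={$,b}  FOLLOW[A]={$,b}  FOLLOW[B]={$,b}  FOLLOW[C]={$}
[2]
  S→C: FOLLOW(C) ⊇ FOLLOW(S) ⊇ {$,b}; new: +{b}
  FOLLOW[S]={$,b}  FOLLOW[A]={$,b}  FOLLOW[B]={$,b}  FOLLOW[C]={$,b}
[3] — fixpoint
  FOLLOW[S]={$,b}  FOLLOW[A]={$,b}  FOLLOW[B]={$,b}  FOLLOW[C]={$,b}

FOLLOW(S) = ["$", "b"]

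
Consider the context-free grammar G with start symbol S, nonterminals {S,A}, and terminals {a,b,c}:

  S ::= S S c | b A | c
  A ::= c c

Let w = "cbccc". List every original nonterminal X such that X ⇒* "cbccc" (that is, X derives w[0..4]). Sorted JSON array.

Convert to CNF:
  S -> S X2 | T1 A | c
  A -> T0 T0
  T0 -> c
  T1 -> b
  X2 -> S T0

CYK table (by increasing span) (cells [i..j] with 0 ≤ i ≤ j ≤ 4 only):
  cell(0,0) c: {S,T0}  orig:{S}
  cell(1,1) b: {T1}  orig:{}
  cell(2,2) c: {S,T0}  orig:{S}
  cell(3,3) c: {S,T0}  orig:{S}
  cell(4,4) c: {S,T0}  orig:{S}
  cell(0,1) cb: ∅
  cell(1,2) bc: ∅
  cell(2,3) cc: {A,X2}  orig:{A}
  cell(3,4) cc: {A,X2}  orig:{A}
  cell(0,2) cbc: ∅
  cell(1,3) bcc: {S}
  cell(2,4) ccc: {S}
  cell(0,3) cbcc: ∅
  cell(1,4) bccc: {X2}  orig:{}
  cell(0,4) cbccc: {S}

Original NTs in T[0,4] deriving "cbccc": ["S"]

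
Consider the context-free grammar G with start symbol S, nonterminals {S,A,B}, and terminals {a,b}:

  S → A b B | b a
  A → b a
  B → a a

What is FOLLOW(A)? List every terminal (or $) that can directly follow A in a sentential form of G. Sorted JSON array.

Compute FIRST by fixpoint:
round 1:
  A via A→b a: +{b}
  B via B→a a: +{a}
  S via S→A b B: +{b}
  S: {b}  A: {b}  B: {a}
round 2: — fixpoint
  S: {b}  A: {b}  B: {a}

FOLLOW sets:
FOLLOW(S) := {$}
[1]
  S→A b B: FOLLOW(A) ⊇ FIRST(b) = {b}; new: +{b}
  S→A b B: FOLLOW(B) ⊇ FOLLOW(S) ⊇ {$}; new: +{$}
  S: {$}  A: {b}  B: {$}
[2] — fixpoint
  S: {$}  A: {b}  B: {$}

FOLLOW(A) = ["b"]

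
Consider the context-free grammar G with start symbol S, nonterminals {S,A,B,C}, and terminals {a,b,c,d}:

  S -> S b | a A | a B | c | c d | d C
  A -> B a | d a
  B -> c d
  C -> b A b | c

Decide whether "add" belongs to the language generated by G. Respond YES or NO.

Convert to CNF:
  S -> S T3 | T0 A | T0 B | T1 C | T2 T1 | c
  A -> B T0 | T1 T0
  B -> T2 T1
  C -> T3 X4 | c
  T0 -> a
  T1 -> d
  T2 -> c
  T3 -> b
  X4 -> A T3

Fill CYK table bottom-up:
  T[0,0] 'a' = {T0}  orig:{}
  T[1,1] 'd' = {T1}  orig:{}
  T[2,2] 'd' = {T1}  orig:{}
  T[0,1] 'ad' = ∅
  T[1,2] 'dd' = ∅
  T[0,2] 'add' = ∅

S ∉ T[0,2] ⇒ NO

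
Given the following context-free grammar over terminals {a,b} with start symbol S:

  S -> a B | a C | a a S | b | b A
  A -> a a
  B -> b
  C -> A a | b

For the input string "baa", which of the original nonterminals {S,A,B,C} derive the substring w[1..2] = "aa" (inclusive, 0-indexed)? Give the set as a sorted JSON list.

Convert to CNF:
  S -> T0 B | T0 C | T0 X2 | T1 A | b
  A -> T0 T0
  B -> b
  C -> A T0 | b
  T0 -> a
  T1 -> b
  X2 -> T0 S

CYK fill, restricted to cells inside w[1..2]:
  cell(1,1) a: {T0}  orig:{}
  cell(2,2) a: {T0}  orig:{}
  cell(1,2) aa: {A}

Original NTs in T[1,2] deriving "aa": ["A"]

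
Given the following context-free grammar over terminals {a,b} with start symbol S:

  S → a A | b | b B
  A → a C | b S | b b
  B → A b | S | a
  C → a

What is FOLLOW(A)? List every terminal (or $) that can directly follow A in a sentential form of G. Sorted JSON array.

FIRST iteration:
round 1:
  A via A→a C: +{a}
  A via A→b S: +{b}
  B via B→A b: +{a,b}
  C via C→a: +{a}
  S via S→a A: +{a}
  S via S→b: +{b}
  FIRST(S)={a,b}  FIRST(A)={a,b}  FIRST(B)={a,b}  FIRST(C)={a}
round 2: — fixpoint
  FIRST(S)={a,b}  FIRST(A)={a,b}  FIRST(B)={a,b}  FIRST(C)={a}

FOLLOW sets:
initialize: $ ∈ FOLLOW(S)
iter 1:
  B→A b: FOLLOW(A) ⊇ FIRST(b) = {b}; new: +{b}
  S→a A: FOLLOW(A) ⊇ FOLLOW(S) ⊇ {$}; new: +{$}
  S→b B: FOLLOW(B) ⊇ FOLLOW(S) ⊇ {$}; new: +{$}
  S: {$}  A: {$,b}  B: {$}  C: {}
iter 2:
  A→a C: FOLLOW(C) ⊇ FOLLOW(A) ⊇ {$,b}; new: +{$,b}
  A→b S: FOLLOW(S) ⊇ FOLLOW(A) ⊇ {$,b}; new: +{b}
  S→b B: FOLLOW(B) ⊇ FOLLOW(S) ⊇ {$,b}; new: +{b}
  S: {$,b}  A: {$,b}  B: {$,b}  C: {$,b}
iter 3: — fixpoint
  S: {$,b}  A: {$,b}  B: {$,b}  C: {$,b}

FOLLOW(A) = ["$", "b"]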